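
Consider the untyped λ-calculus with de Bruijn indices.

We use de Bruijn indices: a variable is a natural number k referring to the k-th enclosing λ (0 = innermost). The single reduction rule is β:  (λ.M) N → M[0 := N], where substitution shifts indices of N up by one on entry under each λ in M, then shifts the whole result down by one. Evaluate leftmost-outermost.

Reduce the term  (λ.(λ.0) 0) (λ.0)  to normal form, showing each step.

  start: (λ.(λ.0) 0) (λ.0)
  [1] (λ.0) (λ.0)
  [2] λ.0

Answer: normal form = λ.0  (in 2 steps)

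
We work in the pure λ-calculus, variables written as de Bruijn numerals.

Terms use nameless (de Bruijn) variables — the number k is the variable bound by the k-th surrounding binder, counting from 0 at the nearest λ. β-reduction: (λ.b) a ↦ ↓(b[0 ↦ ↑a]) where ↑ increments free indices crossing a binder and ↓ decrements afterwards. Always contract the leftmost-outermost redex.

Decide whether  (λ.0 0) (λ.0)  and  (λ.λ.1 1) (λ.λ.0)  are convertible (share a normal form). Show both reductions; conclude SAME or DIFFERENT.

Answer: DIFFERENT — A ⇓ λ.0, B ⇓ λ.λ.0

Reduction:
Term A:
  start: (λ.0 0) (λ.0)
  →1  (λ.0) (λ.0)
  →2  λ.0

Term B:
  start: (λ.λ.1 1) (λ.λ.0)
  →1  λ.(λ.λ.0) (λ.λ.0)
  →2  λ.λ.0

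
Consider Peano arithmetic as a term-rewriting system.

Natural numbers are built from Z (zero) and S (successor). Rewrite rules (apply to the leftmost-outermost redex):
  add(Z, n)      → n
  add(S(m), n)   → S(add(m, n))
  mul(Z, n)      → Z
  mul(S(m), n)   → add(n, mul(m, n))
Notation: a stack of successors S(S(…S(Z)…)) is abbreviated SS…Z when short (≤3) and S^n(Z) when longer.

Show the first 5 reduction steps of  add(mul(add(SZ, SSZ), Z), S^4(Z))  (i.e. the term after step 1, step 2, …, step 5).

Answer: after 5 steps: add(add(Z, mul(SZ, Z)), S^4(Z))

Working:
  start: add(mul(add(SZ, SSZ), Z), S^4(Z))
  →1  add(mul(S(add(Z, SSZ)), Z), S^4(Z))
  →2  add(add(Z, mul(add(Z, SSZ), Z)), S^4(Z))
  →3  add(mul(add(Z, SSZ), Z), S^4(Z))
  →4  add(mul(SSZ, Z), S^4(Z))
  →5  add(add(Z, mul(SZ, Z)), S^4(Z))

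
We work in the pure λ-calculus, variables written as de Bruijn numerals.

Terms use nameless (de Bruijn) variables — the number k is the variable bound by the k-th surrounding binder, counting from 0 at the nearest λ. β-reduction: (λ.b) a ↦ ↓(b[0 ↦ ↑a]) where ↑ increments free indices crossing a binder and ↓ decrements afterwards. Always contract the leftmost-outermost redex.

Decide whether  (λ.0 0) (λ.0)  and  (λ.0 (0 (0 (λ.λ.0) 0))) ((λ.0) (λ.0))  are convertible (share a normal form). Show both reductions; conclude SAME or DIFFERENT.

Term A:
  start: (λ.0 0) (λ.0)
  →1  (λ.0) (λ.0)
  →2  λ.0

Term B:
  start: (λ.0 (0 (0 (λ.λ.0) 0))) ((λ.0) (λ.0))
  →1  (λ.0) (λ.0) ((λ.0) (λ.0) ((λ.0) (λ.0) (λ.λ.0) ((λ.0) (λ.0))))
  →2  (λ.0) ((λ.0) (λ.0) ((λ.0) (λ.0) (λ.λ.0) ((λ.0) (λ.0))))
  →3  (λ.0) (λ.0) ((λ.0) (λ.0) (λ.λ.0) ((λ.0) (λ.0)))
  →4  (λ.0) ((λ.0) (λ.0) (λ.λ.0) ((λ.0) (λ.0)))
  →5  (λ.0) (λ.0) (λ.λ.0) ((λ.0) (λ.0))
  →6  (λ.0) (λ.λ.0) ((λ.0) (λ.0))
  →7  (λ.λ.0) ((λ.0) (λ.0))
  →8  λ.0

Answer: SAME — A ⇓ λ.0, B ⇓ λ.0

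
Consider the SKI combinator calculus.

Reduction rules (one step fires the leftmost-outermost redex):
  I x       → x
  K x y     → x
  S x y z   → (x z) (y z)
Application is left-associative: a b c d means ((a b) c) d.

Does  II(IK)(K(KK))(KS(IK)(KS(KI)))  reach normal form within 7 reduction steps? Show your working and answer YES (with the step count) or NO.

  start: II(IK)(K(KK))(KS(IK)(KS(KI)))
  step 1: I(IK)(K(KK))(KS(IK)(KS(KI)))
  step 2: IK(K(KK))(KS(IK)(KS(KI)))
  step 3: K(K(KK))(KS(IK)(KS(KI)))
  step 4: K(KK)

Answer: YES — reaches normal form K(KK) in 4 ≤ 7 steps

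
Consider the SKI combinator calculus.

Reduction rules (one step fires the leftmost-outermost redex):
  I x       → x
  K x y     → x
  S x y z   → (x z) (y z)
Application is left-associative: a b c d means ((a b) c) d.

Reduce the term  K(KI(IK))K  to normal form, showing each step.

Answer: normal form = I  (in 2 steps)

Working:
  start: K(KI(IK))K
  step 1: KI(IK)
  step 2: I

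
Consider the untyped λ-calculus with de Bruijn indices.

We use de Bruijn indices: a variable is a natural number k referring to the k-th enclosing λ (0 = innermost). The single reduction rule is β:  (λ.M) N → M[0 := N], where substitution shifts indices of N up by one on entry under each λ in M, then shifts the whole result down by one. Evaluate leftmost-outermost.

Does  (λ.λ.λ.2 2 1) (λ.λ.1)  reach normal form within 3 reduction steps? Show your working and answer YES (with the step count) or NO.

Answer: YES — reaches normal form λ.λ.λ.λ.1 in 3 ≤ 3 steps

Working:
  start: (λ.λ.λ.2 2 1) (λ.λ.1)
  step 1: λ.λ.(λ.λ.1) (λ.λ.1) 1
  step 2: λ.λ.(λ.λ.λ.1) 1
  step 3: λ.λ.λ.λ.1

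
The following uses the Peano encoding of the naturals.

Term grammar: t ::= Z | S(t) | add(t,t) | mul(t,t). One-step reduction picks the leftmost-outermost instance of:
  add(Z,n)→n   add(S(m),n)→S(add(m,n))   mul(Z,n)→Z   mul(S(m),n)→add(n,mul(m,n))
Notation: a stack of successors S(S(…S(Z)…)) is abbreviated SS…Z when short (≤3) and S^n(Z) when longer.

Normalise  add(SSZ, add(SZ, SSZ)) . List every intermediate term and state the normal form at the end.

Answer: normal form = S^5(Z)  (in 5 steps)

Working:
  start: add(SSZ, add(SZ, SSZ))
  step 1: S(add(SZ, add(SZ, SSZ)))
  step 2: S(S(add(Z, add(SZ, SSZ))))
  step 3: S(S(add(SZ, SSZ)))
  step 4: S(S(S(add(Z, SSZ))))
  step 5: S^5(Z)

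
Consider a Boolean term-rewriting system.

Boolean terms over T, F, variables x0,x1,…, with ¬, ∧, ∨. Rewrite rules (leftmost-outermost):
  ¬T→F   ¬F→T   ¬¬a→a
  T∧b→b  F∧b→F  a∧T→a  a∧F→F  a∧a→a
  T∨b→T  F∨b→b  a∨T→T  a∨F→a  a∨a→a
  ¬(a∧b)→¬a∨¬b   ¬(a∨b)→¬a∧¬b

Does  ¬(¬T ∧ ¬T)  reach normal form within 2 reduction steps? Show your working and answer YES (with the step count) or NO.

  start: ¬(¬T ∧ ¬T)
  →1  ¬¬T ∨ ¬¬T
  →2  ¬¬T

Answer: NO — after 2 steps the term is ¬¬T, not yet normal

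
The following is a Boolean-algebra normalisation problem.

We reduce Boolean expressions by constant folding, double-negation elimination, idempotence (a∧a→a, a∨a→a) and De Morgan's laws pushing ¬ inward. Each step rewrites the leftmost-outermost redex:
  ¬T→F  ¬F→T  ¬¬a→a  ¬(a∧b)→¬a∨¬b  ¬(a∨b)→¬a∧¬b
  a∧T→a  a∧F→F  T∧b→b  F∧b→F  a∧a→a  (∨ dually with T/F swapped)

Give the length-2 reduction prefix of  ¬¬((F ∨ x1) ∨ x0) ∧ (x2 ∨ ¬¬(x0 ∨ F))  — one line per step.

  start: ¬¬((F ∨ x1) ∨ x0) ∧ (x2 ∨ ¬¬(x0 ∨ F))
  →1  ((F ∨ x1) ∨ x0) ∧ (x2 ∨ ¬¬(x0 ∨ F))
  →2  (x1 ∨ x0) ∧ (x2 ∨ ¬¬(x0 ∨ F))

Answer: after 2 steps: (x1 ∨ x0) ∧ (x2 ∨ ¬¬(x0 ∨ F))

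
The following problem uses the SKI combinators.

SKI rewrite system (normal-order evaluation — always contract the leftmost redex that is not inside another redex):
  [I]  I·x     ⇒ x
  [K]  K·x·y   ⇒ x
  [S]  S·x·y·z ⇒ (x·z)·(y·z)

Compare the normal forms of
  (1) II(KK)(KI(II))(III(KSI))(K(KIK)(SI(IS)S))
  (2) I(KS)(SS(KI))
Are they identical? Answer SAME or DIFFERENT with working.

Term A:
  start: II(KK)(KI(II))(III(KSI))(K(KIK)(SI(IS)S))
  →1  I(KK)(KI(II))(III(KSI))(K(KIK)(SI(IS)S))
  →2  KK(KI(II))(III(KSI))(K(KIK)(SI(IS)S))
  →3  K(III(KSI))(K(KIK)(SI(IS)S))
  →4  III(KSI)
  →5  II(KSI)
  →6  I(KSI)
  →7  KSI
  →8  S

Term B:
  start: I(KS)(SS(KI))
  →1  KS(SS(KI))
  →2  S

Answer: SAME — A ⇓ S, B ⇓ S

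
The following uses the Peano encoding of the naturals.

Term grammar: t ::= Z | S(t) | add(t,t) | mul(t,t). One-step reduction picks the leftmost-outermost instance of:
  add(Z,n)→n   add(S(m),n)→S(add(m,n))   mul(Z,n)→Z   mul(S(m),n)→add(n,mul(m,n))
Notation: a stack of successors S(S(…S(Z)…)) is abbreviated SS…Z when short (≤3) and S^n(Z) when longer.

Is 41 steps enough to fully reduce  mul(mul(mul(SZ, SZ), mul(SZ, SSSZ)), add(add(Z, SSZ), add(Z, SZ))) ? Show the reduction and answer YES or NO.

Answer: NO — after 41 steps the term is S(S(S(S(S(S(S(S(S(mul(add(mul(Z, SSSZ), mul(add(Z, mul(Z, SZ)), mul(SZ, SSSZ))), add(add(Z, SSZ), add(Z, SZ)))))))))))), not yet normal

Derivation:
  start: mul(mul(mul(SZ, SZ), mul(SZ, SSSZ)), add(add(Z, SSZ), add(Z, SZ)))
  →1  mul(mul(add(SZ, mul(Z, SZ)), mul(SZ, SSSZ)), add(add(Z, SSZ), add(Z, SZ)))
  →2  mul(mul(S(add(Z, mul(Z, SZ))), mul(SZ, SSSZ)), add(add(Z, SSZ), add(Z, SZ)))
  →3  mul(add(mul(SZ, SSSZ), mul(add(Z, mul(Z, SZ)), mul(SZ, SSSZ))), add(add(Z, SSZ), add(Z, SZ)))
  →4  mul(add(add(SSSZ, mul(Z, SSSZ)), mul(add(Z, mul(Z, SZ)), mul(SZ, SSSZ))), add(add(Z, SSZ), add(Z, SZ)))
  →5  mul(add(S(add(SSZ, mul(Z, SSSZ))), mul(add(Z, mul(Z, SZ)), mul(SZ, SSSZ))), add(add(Z, SSZ), add(Z, SZ)))
  →6  mul(S(add(add(SSZ, mul(Z, SSSZ)), mul(add(Z, mul(Z, SZ)), mul(SZ, SSSZ)))), add(add(Z, SSZ), add(Z, SZ)))
  →7  add(add(add(Z, SSZ), add(Z, SZ)), mul(add(add(SSZ, mul(Z, SSSZ)), mul(add(Z, mul(Z, SZ)), mul(SZ, SSSZ))), add(add(Z, SSZ), add(Z, SZ))))
  →8  add(add(SSZ, add(Z, SZ)), mul(add(add(SSZ, mul(Z, SSSZ)), mul(add(Z, mul(Z, SZ)), mul(SZ, SSSZ))), add(add(Z, SSZ), add(Z, SZ))))
  →9  add(S(add(SZ, add(Z, SZ))), mul(add(add(SSZ, mul(Z, SSSZ)), mul(add(Z, mul(Z, SZ)), mul(SZ, SSSZ))), add(add(Z, SSZ), add(Z, SZ))))
  →10  S(add(add(SZ, add(Z, SZ)), mul(add(add(SSZ, mul(Z, SSSZ)), mul(add(Z, mul(Z, SZ)), mul(SZ, SSSZ))), add(add(Z, SSZ), add(Z, SZ)))))
  →11  S(add(S(add(Z, add(Z, SZ))), mul(add(add(SSZ, mul(Z, SSSZ)), mul(add(Z, mul(Z, SZ)), mul(SZ, SSSZ))), add(add(Z, SSZ), add(Z, SZ)))))
  →12  S(S(add(add(Z, add(Z, SZ)), mul(add(add(SSZ, mul(Z, SSSZ)), mul(add(Z, mul(Z, SZ)), mul(SZ, SSSZ))), add(add(Z, SSZ), add(Z, SZ))))))
  →13  S(S(add(add(Z, SZ), mul(add(add(SSZ, mul(Z, SSSZ)), mul(add(Z, mul(Z, SZ)), mul(SZ, SSSZ))), add(add(Z, SSZ), add(Z, SZ))))))
  →14  S(S(add(SZ, mul(add(add(SSZ, mul(Z, SSSZ)), mul(add(Z, mul(Z, SZ)), mul(SZ, SSSZ))), add(add(Z, SSZ), add(Z, SZ))))))
  →15  S(S(S(add(Z, mul(add(add(SSZ, mul(Z, SSSZ)), mul(add(Z, mul(Z, SZ)), mul(SZ, SSSZ))), add(add(Z, SSZ), add(Z, SZ)))))))
  →16  S(S(S(mul(add(add(SSZ, mul(Z, SSSZ)), mul(add(Z, mul(Z, SZ)), mul(SZ, SSSZ))), add(add(Z, SSZ), add(Z, SZ))))))
  →17  S(S(S(mul(add(S(add(SZ, mul(Z, SSSZ))), mul(add(Z, mul(Z, SZ)), mul(SZ, SSSZ))), add(add(Z, SSZ), add(Z, SZ))))))
  →18  S(S(S(mul(S(add(add(SZ, mul(Z, SSSZ)), mul(add(Z, mul(Z, SZ)), mul(SZ, SSSZ)))), add(add(Z, SSZ), add(Z, SZ))))))
  →19  S(S(S(add(add(add(Z, SSZ), add(Z, SZ)), mul(add(add(SZ, mul(Z, SSSZ)), mul(add(Z, mul(Z, SZ)), mul(SZ, SSSZ))), add(add(Z, SSZ), add(Z, SZ)))))))
  →20  S(S(S(add(add(SSZ, add(Z, SZ)), mul(add(add(SZ, mul(Z, SSSZ)), mul(add(Z, mul(Z, SZ)), mul(SZ, SSSZ))), add(add(Z, SSZ), add(Z, SZ)))))))
  →21  S(S(S(add(S(add(SZ, add(Z, SZ))), mul(add(add(SZ, mul(Z, SSSZ)), mul(add(Z, mul(Z, SZ)), mul(SZ, SSSZ))), add(add(Z, SSZ), add(Z, SZ)))))))
  →22  S(S(S(S(add(add(SZ, add(Z, SZ)), mul(add(add(SZ, mul(Z, SSSZ)), mul(add(Z, mul(Z, SZ)), mul(SZ, SSSZ))), add(add(Z, SSZ), add(Z, SZ))))))))
  →23  S(S(S(S(add(S(add(Z, add(Z, SZ))), mul(add(add(SZ, mul(Z, SSSZ)), mul(add(Z, mul(Z, SZ)), mul(SZ, SSSZ))), add(add(Z, SSZ), add(Z, SZ))))))))
  →24  S(S(S(S(S(add(add(Z, add(Z, SZ)), mul(add(add(SZ, mul(Z, SSSZ)), mul(add(Z, mul(Z, SZ)), mul(SZ, SSSZ))), add(add(Z, SSZ), add(Z, SZ)))))))))
  →25  S(S(S(S(S(add(add(Z, SZ), mul(add(add(SZ, mul(Z, SSSZ)), mul(add(Z, mul(Z, SZ)), mul(SZ, SSSZ))), add(add(Z, SSZ), add(Z, SZ)))))))))
  →26  S(S(S(S(S(add(SZ, mul(add(add(SZ, mul(Z, SSSZ)), mul(add(Z, mul(Z, SZ)), mul(SZ, SSSZ))), add(add(Z, SSZ), add(Z, SZ)))))))))
  →27  S(S(S(S(S(S(add(Z, mul(add(add(SZ, mul(Z, SSSZ)), mul(add(Z, mul(Z, SZ)), mul(SZ, SSSZ))), add(add(Z, SSZ), add(Z, SZ))))))))))
  →28  S(S(S(S(S(S(mul(add(add(SZ, mul(Z, SSSZ)), mul(add(Z, mul(Z, SZ)), mul(SZ, SSSZ))), add(add(Z, SSZ), add(Z, SZ)))))))))
  →29  S(S(S(S(S(S(mul(add(S(add(Z, mul(Z, SSSZ))), mul(add(Z, mul(Z, SZ)), mul(SZ, SSSZ))), add(add(Z, SSZ), add(Z, SZ)))))))))
  →30  S(S(S(S(S(S(mul(S(add(add(Z, mul(Z, SSSZ)), mul(add(Z, mul(Z, SZ)), mul(SZ, SSSZ)))), add(add(Z, SSZ), add(Z, SZ)))))))))
  →31  S(S(S(S(S(S(add(add(add(Z, SSZ), add(Z, SZ)), mul(add(add(Z, mul(Z, SSSZ)), mul(add(Z, mul(Z, SZ)), mul(SZ, SSSZ))), add(add(Z, SSZ), add(Z, SZ))))))))))
  →32  S(S(S(S(S(S(add(add(SSZ, add(Z, SZ)), mul(add(add(Z, mul(Z, SSSZ)), mul(add(Z, mul(Z, SZ)), mul(SZ, SSSZ))), add(add(Z, SSZ), add(Z, SZ))))))))))
  →33  S(S(S(S(S(S(add(S(add(SZ, add(Z, SZ))), mul(add(add(Z, mul(Z, SSSZ)), mul(add(Z, mul(Z, SZ)), mul(SZ, SSSZ))), add(add(Z, SSZ), add(Z, SZ))))))))))
  →34  S(S(S(S(S(S(S(add(add(SZ, add(Z, SZ)), mul(add(add(Z, mul(Z, SSSZ)), mul(add(Z, mul(Z, SZ)), mul(SZ, SSSZ))), add(add(Z, SSZ), add(Z, SZ)))))))))))
  →35  S(S(S(S(S(S(S(add(S(add(Z, add(Z, SZ))), mul(add(add(Z, mul(Z, SSSZ)), mul(add(Z, mul(Z, SZ)), mul(SZ, SSSZ))), add(add(Z, SSZ), add(Z, SZ)))))))))))
  →36  S(S(S(S(S(S(S(S(add(add(Z, add(Z, SZ)), mul(add(add(Z, mul(Z, SSSZ)), mul(add(Z, mul(Z, SZ)), mul(SZ, SSSZ))), add(add(Z, SSZ), add(Z, SZ))))))))))))
  →37  S(S(S(S(S(S(S(S(add(add(Z, SZ), mul(add(add(Z, mul(Z, SSSZ)), mul(add(Z, mul(Z, SZ)), mul(SZ, SSSZ))), add(add(Z, SSZ), add(Z, SZ))))))))))))
  →38  S(S(S(S(S(S(S(S(add(SZ, mul(add(add(Z, mul(Z, SSSZ)), mul(add(Z, mul(Z, SZ)), mul(SZ, SSSZ))), add(add(Z, SSZ), add(Z, SZ))))))))))))
  →39  S(S(S(S(S(S(S(S(S(add(Z, mul(add(add(Z, mul(Z, SSSZ)), mul(add(Z, mul(Z, SZ)), mul(SZ, SSSZ))), add(add(Z, SSZ), add(Z, SZ)))))))))))))
  →40  S(S(S(S(S(S(S(S(S(mul(add(add(Z, mul(Z, SSSZ)), mul(add(Z, mul(Z, SZ)), mul(SZ, SSSZ))), add(add(Z, SSZ), add(Z, SZ))))))))))))
  →41  S(S(S(S(S(S(S(S(S(mul(add(mul(Z, SSSZ), mul(add(Z, mul(Z, SZ)), mul(SZ, SSSZ))), add(add(Z, SSZ), add(Z, SZ))))))))))))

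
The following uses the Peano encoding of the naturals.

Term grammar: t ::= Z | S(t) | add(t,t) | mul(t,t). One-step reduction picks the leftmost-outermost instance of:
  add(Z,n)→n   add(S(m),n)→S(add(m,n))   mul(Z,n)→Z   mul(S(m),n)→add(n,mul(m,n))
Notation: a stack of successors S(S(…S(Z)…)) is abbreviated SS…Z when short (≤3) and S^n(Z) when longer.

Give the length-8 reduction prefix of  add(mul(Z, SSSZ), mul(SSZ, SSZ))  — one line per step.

  start: add(mul(Z, SSSZ), mul(SSZ, SSZ))
  step 1: add(Z, mul(SSZ, SSZ))
  step 2: mul(SSZ, SSZ)
  step 3: add(SSZ, mul(SZ, SSZ))
  step 4: S(add(SZ, mul(SZ, SSZ)))
  step 5: S(S(add(Z, mul(SZ, SSZ))))
  step 6: S(S(mul(SZ, SSZ)))
  step 7: S(S(add(SSZ, mul(Z, SSZ))))
  step 8: S(S(S(add(SZ, mul(Z, SSZ)))))

Answer: after 8 steps: S(S(S(add(SZ, mul(Z, SSZ)))))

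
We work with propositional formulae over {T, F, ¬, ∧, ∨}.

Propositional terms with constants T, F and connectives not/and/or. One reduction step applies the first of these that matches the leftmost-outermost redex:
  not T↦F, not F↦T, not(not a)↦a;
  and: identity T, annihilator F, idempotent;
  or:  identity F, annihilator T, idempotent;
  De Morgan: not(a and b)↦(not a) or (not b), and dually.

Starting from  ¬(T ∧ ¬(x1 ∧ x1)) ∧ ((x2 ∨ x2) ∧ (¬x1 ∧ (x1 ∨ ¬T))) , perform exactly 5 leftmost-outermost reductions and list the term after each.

  start: ¬(T ∧ ¬(x1 ∧ x1)) ∧ ((x2 ∨ x2) ∧ (¬x1 ∧ (x1 ∨ ¬T)))
  →1  (¬T ∨ ¬¬(x1 ∧ x1)) ∧ ((x2 ∨ x2) ∧ (¬x1 ∧ (x1 ∨ ¬T)))
  →2  (F ∨ ¬¬(x1 ∧ x1)) ∧ ((x2 ∨ x2) ∧ (¬x1 ∧ (x1 ∨ ¬T)))
  →3  ¬¬(x1 ∧ x1) ∧ ((x2 ∨ x2) ∧ (¬x1 ∧ (x1 ∨ ¬T)))
  →4  (x1 ∧ x1) ∧ ((x2 ∨ x2) ∧ (¬x1 ∧ (x1 ∨ ¬T)))
  →5  x1 ∧ ((x2 ∨ x2) ∧ (¬x1 ∧ (x1 ∨ ¬T)))

Answer: after 5 steps: x1 ∧ ((x2 ∨ x2) ∧ (¬x1 ∧ (x1 ∨ ¬T)))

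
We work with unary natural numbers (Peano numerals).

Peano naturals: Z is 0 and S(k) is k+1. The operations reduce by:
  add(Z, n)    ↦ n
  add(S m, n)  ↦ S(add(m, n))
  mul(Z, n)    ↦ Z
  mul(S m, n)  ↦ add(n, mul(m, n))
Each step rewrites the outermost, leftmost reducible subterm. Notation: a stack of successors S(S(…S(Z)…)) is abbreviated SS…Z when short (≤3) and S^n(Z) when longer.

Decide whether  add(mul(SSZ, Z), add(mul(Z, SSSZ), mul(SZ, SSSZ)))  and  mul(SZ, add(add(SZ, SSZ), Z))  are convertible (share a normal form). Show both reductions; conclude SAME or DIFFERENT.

Answer: SAME — A ⇓ SSSZ, B ⇓ SSSZ

Derivation:
Term A:
  start: add(mul(SSZ, Z), add(mul(Z, SSSZ), mul(SZ, SSSZ)))
  step 1: add(add(Z, mul(SZ, Z)), add(mul(Z, SSSZ), mul(SZ, SSSZ)))
  step 2: add(mul(SZ, Z), add(mul(Z, SSSZ), mul(SZ, SSSZ)))
  step 3: add(add(Z, mul(Z, Z)), add(mul(Z, SSSZ), mul(SZ, SSSZ)))
  step 4: add(mul(Z, Z), add(mul(Z, SSSZ), mul(SZ, SSSZ)))
  step 5: add(Z, add(mul(Z, SSSZ), mul(SZ, SSSZ)))
  step 6: add(mul(Z, SSSZ), mul(SZ, SSSZ))
  step 7: add(Z, mul(SZ, SSSZ))
  step 8: mul(SZ, SSSZ)
  step 9: add(SSSZ, mul(Z, SSSZ))
  step 10: S(add(SSZ, mul(Z, SSSZ)))
  step 11: S(S(add(SZ, mul(Z, SSSZ))))
  step 12: S(S(S(add(Z, mul(Z, SSSZ)))))
  step 13: S(S(S(mul(Z, SSSZ))))
  step 14: SSSZ

Term B:
  start: mul(SZ, add(add(SZ, SSZ), Z))
  step 1: add(add(add(SZ, SSZ), Z), mul(Z, add(add(SZ, SSZ), Z)))
  step 2: add(add(S(add(Z, SSZ)), Z), mul(Z, add(add(SZ, SSZ), Z)))
  step 3: add(S(add(add(Z, SSZ), Z)), mul(Z, add(add(SZ, SSZ), Z)))
  step 4: S(add(add(add(Z, SSZ), Z), mul(Z, add(add(SZ, SSZ), Z))))
  step 5: S(add(add(SSZ, Z), mul(Z, add(add(SZ, SSZ), Z))))
  step 6: S(add(S(add(SZ, Z)), mul(Z, add(add(SZ, SSZ), Z))))
  step 7: S(S(add(add(SZ, Z), mul(Z, add(add(SZ, SSZ), Z)))))
  step 8: S(S(add(S(add(Z, Z)), mul(Z, add(add(SZ, SSZ), Z)))))
  step 9: S(S(S(add(add(Z, Z), mul(Z, add(add(SZ, SSZ), Z))))))
  step 10: S(S(S(add(Z, mul(Z, add(add(SZ, SSZ), Z))))))
  step 11: S(S(S(mul(Z, add(add(SZ, SSZ), Z)))))
  step 12: SSSZ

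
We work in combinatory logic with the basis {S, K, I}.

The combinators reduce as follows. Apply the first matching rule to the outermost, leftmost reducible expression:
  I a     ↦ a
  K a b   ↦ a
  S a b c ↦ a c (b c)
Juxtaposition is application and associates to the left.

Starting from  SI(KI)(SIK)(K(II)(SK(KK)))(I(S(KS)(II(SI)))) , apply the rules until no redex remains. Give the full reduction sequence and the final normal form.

  start: SI(KI)(SIK)(K(II)(SK(KK)))(I(S(KS)(II(SI))))
  [1] I(SIK)(KI(SIK))(K(II)(SK(KK)))(I(S(KS)(II(SI))))
  [2] SIK(KI(SIK))(K(II)(SK(KK)))(I(S(KS)(II(SI))))
  [3] I(KI(SIK))(K(KI(SIK)))(K(II)(SK(KK)))(I(S(KS)(II(SI))))
  [4] KI(SIK)(K(KI(SIK)))(K(II)(SK(KK)))(I(S(KS)(II(SI))))
  [5] I(K(KI(SIK)))(K(II)(SK(KK)))(I(S(KS)(II(SI))))
  [6] K(KI(SIK))(K(II)(SK(KK)))(I(S(KS)(II(SI))))
  [7] KI(SIK)(I(S(KS)(II(SI))))
  [8] I(I(S(KS)(II(SI))))
  [9] I(S(KS)(II(SI)))
  [10] S(KS)(II(SI))
  [11] S(KS)(I(SI))
  [12] S(KS)(SI)

Answer: normal form = S(KS)(SI)  (in 12 steps)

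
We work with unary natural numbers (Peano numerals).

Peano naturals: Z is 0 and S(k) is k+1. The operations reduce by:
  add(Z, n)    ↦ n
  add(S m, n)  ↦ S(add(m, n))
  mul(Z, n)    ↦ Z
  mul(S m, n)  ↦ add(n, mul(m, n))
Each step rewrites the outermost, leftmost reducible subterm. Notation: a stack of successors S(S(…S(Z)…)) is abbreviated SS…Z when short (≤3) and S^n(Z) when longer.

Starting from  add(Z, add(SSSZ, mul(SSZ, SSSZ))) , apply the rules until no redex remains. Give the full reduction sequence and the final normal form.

Answer: normal form = S^9(Z)  (in 16 steps)

Derivation:
  start: add(Z, add(SSSZ, mul(SSZ, SSSZ)))
  step 1: add(SSSZ, mul(SSZ, SSSZ))
  step 2: S(add(SSZ, mul(SSZ, SSSZ)))
  step 3: S(S(add(SZ, mul(SSZ, SSSZ))))
  step 4: S(S(S(add(Z, mul(SSZ, SSSZ)))))
  step 5: S(S(S(mul(SSZ, SSSZ))))
  step 6: S(S(S(add(SSSZ, mul(SZ, SSSZ)))))
  step 7: S(S(S(S(add(SSZ, mul(SZ, SSSZ))))))
  step 8: S(S(S(S(S(add(SZ, mul(SZ, SSSZ)))))))
  step 9: S(S(S(S(S(S(add(Z, mul(SZ, SSSZ))))))))
  step 10: S(S(S(S(S(S(mul(SZ, SSSZ)))))))
  step 11: S(S(S(S(S(S(add(SSSZ, mul(Z, SSSZ))))))))
  step 12: S(S(S(S(S(S(S(add(SSZ, mul(Z, SSSZ)))))))))
  step 13: S(S(S(S(S(S(S(S(add(SZ, mul(Z, SSSZ))))))))))
  step 14: S(S(S(S(S(S(S(S(S(add(Z, mul(Z, SSSZ)))))))))))
  step 15: S(S(S(S(S(S(S(S(S(mul(Z, SSSZ))))))))))
  step 16: S^9(Z)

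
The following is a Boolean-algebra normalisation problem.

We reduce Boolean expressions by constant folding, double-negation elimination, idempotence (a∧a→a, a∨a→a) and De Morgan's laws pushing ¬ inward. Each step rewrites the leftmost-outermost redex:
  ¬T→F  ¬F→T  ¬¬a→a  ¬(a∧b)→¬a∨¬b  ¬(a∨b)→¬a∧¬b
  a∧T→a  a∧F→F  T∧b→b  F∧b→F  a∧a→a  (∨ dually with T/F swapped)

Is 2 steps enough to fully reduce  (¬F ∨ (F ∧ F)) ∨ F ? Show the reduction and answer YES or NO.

  start: (¬F ∨ (F ∧ F)) ∨ F
  [1] ¬F ∨ (F ∧ F)
  [2] T ∨ (F ∧ F)

Answer: NO — after 2 steps the term is T ∨ (F ∧ F), not yet normal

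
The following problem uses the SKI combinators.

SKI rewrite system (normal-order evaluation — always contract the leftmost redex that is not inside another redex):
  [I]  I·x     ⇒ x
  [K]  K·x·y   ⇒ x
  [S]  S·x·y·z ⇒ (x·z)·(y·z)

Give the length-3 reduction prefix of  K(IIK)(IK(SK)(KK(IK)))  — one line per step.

  start: K(IIK)(IK(SK)(KK(IK)))
  [1] IIK
  [2] IK
  [3] K

Answer: after 3 steps: K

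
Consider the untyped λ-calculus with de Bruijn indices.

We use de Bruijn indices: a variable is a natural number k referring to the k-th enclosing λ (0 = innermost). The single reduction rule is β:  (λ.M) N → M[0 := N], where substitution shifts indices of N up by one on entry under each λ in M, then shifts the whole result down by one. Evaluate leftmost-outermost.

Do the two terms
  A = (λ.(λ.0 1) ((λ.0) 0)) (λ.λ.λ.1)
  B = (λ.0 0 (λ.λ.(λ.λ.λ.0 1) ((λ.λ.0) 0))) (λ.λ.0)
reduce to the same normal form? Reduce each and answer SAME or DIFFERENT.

Answer: DIFFERENT — A ⇓ λ.λ.1, B ⇓ λ.λ.λ.λ.0 1

Working:
Term A:
  start: (λ.(λ.0 1) ((λ.0) 0)) (λ.λ.λ.1)
  [1] (λ.0 (λ.λ.λ.1)) ((λ.0) (λ.λ.λ.1))
  [2] (λ.0) (λ.λ.λ.1) (λ.λ.λ.1)
  [3] (λ.λ.λ.1) (λ.λ.λ.1)
  [4] λ.λ.1

Term B:
  start: (λ.0 0 (λ.λ.(λ.λ.λ.0 1) ((λ.λ.0) 0))) (λ.λ.0)
  [1] (λ.λ.0) (λ.λ.0) (λ.λ.(λ.λ.λ.0 1) ((λ.λ.0) 0))
  [2] (λ.0) (λ.λ.(λ.λ.λ.0 1) ((λ.λ.0) 0))
  [3] λ.λ.(λ.λ.λ.0 1) ((λ.λ.0) 0)
  [4] λ.λ.λ.λ.0 1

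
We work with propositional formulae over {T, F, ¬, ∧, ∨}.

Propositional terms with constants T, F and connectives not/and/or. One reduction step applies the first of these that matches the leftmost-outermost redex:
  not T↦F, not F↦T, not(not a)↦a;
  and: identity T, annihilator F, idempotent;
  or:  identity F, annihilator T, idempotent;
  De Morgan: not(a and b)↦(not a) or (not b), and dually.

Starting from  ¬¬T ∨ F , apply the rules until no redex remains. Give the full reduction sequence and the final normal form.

Answer: normal form = T  (in 2 steps)

Derivation:
  start: ¬¬T ∨ F
  step 1: ¬¬T
  step 2: T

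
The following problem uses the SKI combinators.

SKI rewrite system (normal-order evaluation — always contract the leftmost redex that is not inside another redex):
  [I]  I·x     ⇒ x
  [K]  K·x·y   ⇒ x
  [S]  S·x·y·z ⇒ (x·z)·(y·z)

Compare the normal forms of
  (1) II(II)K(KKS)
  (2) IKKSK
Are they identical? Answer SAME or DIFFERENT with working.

Term A:
  start: II(II)K(KKS)
  →1  I(II)K(KKS)
  →2  IIK(KKS)
  →3  IK(KKS)
  →4  K(KKS)
  →5  KK

Term B:
  start: IKKSK
  →1  KKSK
  →2  KK

Answer: SAME — A ⇓ KK, B ⇓ KK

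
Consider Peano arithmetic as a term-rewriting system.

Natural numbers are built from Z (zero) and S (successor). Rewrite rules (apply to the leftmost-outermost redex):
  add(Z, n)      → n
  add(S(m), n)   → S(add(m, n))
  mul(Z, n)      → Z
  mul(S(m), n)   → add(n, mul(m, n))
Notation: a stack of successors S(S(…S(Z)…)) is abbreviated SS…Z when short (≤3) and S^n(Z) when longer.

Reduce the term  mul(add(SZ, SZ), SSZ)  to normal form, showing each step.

Answer: normal form = S^4(Z)  (in 11 steps)

Derivation:
  start: mul(add(SZ, SZ), SSZ)
  →1  mul(S(add(Z, SZ)), SSZ)
  →2  add(SSZ, mul(add(Z, SZ), SSZ))
  →3  S(add(SZ, mul(add(Z, SZ), SSZ)))
  →4  S(S(add(Z, mul(add(Z, SZ), SSZ))))
  →5  S(S(mul(add(Z, SZ), SSZ)))
  →6  S(S(mul(SZ, SSZ)))
  →7  S(S(add(SSZ, mul(Z, SSZ))))
  →8  S(S(S(add(SZ, mul(Z, SSZ)))))
  →9  S(S(S(S(add(Z, mul(Z, SSZ))))))
  →10  S(S(S(S(mul(Z, SSZ)))))
  →11  S^4(Z)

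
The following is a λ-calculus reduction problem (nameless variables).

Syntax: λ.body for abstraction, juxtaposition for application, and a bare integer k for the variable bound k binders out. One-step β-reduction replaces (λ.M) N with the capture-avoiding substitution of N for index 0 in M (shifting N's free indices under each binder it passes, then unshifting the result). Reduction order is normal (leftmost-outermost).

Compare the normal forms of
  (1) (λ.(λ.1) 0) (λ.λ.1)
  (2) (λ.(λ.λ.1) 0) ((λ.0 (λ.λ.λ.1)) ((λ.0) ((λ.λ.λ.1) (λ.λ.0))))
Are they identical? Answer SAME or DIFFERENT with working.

Term A:
  start: (λ.(λ.1) 0) (λ.λ.1)
  step 1: (λ.λ.λ.1) (λ.λ.1)
  step 2: λ.λ.1

Term B:
  start: (λ.(λ.λ.1) 0) ((λ.0 (λ.λ.λ.1)) ((λ.0) ((λ.λ.λ.1) (λ.λ.0))))
  step 1: (λ.λ.1) ((λ.0 (λ.λ.λ.1)) ((λ.0) ((λ.λ.λ.1) (λ.λ.0))))
  step 2: λ.(λ.0 (λ.λ.λ.1)) ((λ.0) ((λ.λ.λ.1) (λ.λ.0)))
  step 3: λ.(λ.0) ((λ.λ.λ.1) (λ.λ.0)) (λ.λ.λ.1)
  step 4: λ.(λ.λ.λ.1) (λ.λ.0) (λ.λ.λ.1)
  step 5: λ.(λ.λ.1) (λ.λ.λ.1)
  step 6: λ.λ.λ.λ.λ.1

Answer: DIFFERENT — A ⇓ λ.λ.1, B ⇓ λ.λ.λ.λ.λ.1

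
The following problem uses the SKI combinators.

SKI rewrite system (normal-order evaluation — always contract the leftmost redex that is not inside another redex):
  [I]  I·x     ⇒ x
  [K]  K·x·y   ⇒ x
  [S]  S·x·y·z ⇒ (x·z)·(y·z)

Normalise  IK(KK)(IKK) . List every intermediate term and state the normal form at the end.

  start: IK(KK)(IKK)
  →1  K(KK)(IKK)
  →2  KK

Answer: normal form = KK  (in 2 steps)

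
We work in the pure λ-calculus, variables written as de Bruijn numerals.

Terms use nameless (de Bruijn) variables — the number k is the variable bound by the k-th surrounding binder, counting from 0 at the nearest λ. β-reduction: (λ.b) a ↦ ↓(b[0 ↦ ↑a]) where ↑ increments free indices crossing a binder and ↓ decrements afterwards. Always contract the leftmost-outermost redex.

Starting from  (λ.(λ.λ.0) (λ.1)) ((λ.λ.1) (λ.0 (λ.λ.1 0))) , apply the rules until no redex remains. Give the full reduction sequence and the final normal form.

Answer: normal form = λ.0  (in 2 steps)

Reduction:
  start: (λ.(λ.λ.0) (λ.1)) ((λ.λ.1) (λ.0 (λ.λ.1 0)))
  [1] (λ.λ.0) (λ.(λ.λ.1) (λ.0 (λ.λ.1 0)))
  [2] λ.0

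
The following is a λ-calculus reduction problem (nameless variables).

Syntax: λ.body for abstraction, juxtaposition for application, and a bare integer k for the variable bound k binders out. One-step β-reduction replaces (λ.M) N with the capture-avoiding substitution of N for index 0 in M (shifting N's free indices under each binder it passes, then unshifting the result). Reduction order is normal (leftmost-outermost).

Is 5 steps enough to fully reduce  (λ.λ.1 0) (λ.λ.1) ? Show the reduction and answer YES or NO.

Answer: YES — reaches normal form λ.λ.1 in 2 ≤ 5 steps

Derivation:
  start: (λ.λ.1 0) (λ.λ.1)
  →1  λ.(λ.λ.1) 0
  →2  λ.λ.1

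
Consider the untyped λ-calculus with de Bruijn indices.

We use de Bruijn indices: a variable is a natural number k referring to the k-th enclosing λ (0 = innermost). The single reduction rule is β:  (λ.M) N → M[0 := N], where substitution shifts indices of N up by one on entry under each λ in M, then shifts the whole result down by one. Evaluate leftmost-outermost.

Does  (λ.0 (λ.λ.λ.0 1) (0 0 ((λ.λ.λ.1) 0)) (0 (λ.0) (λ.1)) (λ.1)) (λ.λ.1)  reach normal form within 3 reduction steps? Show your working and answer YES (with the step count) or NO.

  start: (λ.0 (λ.λ.λ.0 1) (0 0 ((λ.λ.λ.1) 0)) (0 (λ.0) (λ.1)) (λ.1)) (λ.λ.1)
  [1] (λ.λ.1) (λ.λ.λ.0 1) ((λ.λ.1) (λ.λ.1) ((λ.λ.λ.1) (λ.λ.1))) ((λ.λ.1) (λ.0) (λ.λ.λ.1)) (λ.λ.λ.1)
  [2] (λ.λ.λ.λ.0 1) ((λ.λ.1) (λ.λ.1) ((λ.λ.λ.1) (λ.λ.1))) ((λ.λ.1) (λ.0) (λ.λ.λ.1)) (λ.λ.λ.1)
  [3] (λ.λ.λ.0 1) ((λ.λ.1) (λ.0) (λ.λ.λ.1)) (λ.λ.λ.1)

Answer: NO — after 3 steps the term is (λ.λ.λ.0 1) ((λ.λ.1) (λ.0) (λ.λ.λ.1)) (λ.λ.λ.1), not yet normal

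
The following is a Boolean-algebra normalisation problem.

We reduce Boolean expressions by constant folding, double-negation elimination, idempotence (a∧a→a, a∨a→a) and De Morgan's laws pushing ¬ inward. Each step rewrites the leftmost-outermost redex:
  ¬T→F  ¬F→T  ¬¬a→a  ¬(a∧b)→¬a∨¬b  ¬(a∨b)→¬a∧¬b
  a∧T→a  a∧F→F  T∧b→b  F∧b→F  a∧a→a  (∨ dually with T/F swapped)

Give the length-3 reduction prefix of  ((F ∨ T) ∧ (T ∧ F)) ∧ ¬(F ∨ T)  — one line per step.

Answer: after 3 steps: F ∧ ¬(F ∨ T)

Reduction:
  start: ((F ∨ T) ∧ (T ∧ F)) ∧ ¬(F ∨ T)
  step 1: (T ∧ (T ∧ F)) ∧ ¬(F ∨ T)
  step 2: (T ∧ F) ∧ ¬(F ∨ T)
  step 3: F ∧ ¬(F ∨ T)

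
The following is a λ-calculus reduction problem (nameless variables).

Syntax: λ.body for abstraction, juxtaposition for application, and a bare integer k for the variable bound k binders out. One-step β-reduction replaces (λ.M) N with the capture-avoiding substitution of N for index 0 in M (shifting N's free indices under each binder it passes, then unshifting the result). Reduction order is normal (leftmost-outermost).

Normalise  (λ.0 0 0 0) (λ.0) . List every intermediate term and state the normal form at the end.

  start: (λ.0 0 0 0) (λ.0)
  step 1: (λ.0) (λ.0) (λ.0) (λ.0)
  step 2: (λ.0) (λ.0) (λ.0)
  step 3: (λ.0) (λ.0)
  step 4: λ.0

Answer: normal form = λ.0  (in 4 steps)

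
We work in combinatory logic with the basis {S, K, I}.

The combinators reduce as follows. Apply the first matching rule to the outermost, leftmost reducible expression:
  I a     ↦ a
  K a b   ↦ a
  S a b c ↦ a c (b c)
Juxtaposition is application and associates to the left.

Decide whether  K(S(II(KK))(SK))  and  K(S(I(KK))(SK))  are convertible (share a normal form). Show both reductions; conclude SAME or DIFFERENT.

Term A:
  start: K(S(II(KK))(SK))
  →1  K(S(I(KK))(SK))
  →2  K(S(KK)(SK))

Term B:
  start: K(S(I(KK))(SK))
  →1  K(S(KK)(SK))

Answer: SAME — A ⇓ K(S(KK)(SK)), B ⇓ K(S(KK)(SK))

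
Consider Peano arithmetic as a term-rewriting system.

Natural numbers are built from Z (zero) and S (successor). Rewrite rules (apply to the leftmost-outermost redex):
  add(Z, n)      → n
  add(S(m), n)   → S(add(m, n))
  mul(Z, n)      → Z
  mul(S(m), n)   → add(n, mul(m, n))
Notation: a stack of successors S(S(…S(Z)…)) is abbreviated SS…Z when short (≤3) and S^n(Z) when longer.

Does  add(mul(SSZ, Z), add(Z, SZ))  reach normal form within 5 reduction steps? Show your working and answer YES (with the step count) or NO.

Answer: NO — after 5 steps the term is add(Z, add(Z, SZ)), not yet normal

Reduction:
  start: add(mul(SSZ, Z), add(Z, SZ))
  step 1: add(add(Z, mul(SZ, Z)), add(Z, SZ))
  step 2: add(mul(SZ, Z), add(Z, SZ))
  step 3: add(add(Z, mul(Z, Z)), add(Z, SZ))
  step 4: add(mul(Z, Z), add(Z, SZ))
  step 5: add(Z, add(Z, SZ))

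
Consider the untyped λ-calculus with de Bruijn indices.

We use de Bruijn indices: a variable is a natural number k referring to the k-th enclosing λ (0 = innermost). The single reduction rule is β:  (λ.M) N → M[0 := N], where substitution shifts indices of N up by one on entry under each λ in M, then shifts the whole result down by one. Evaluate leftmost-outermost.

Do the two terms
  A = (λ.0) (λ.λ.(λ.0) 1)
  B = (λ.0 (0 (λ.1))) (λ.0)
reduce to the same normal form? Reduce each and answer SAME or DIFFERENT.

Answer: DIFFERENT — A ⇓ λ.λ.1, B ⇓ λ.λ.0

Working:
Term A:
  start: (λ.0) (λ.λ.(λ.0) 1)
  →1  λ.λ.(λ.0) 1
  →2  λ.λ.1

Term B:
  start: (λ.0 (0 (λ.1))) (λ.0)
  →1  (λ.0) ((λ.0) (λ.λ.0))
  →2  (λ.0) (λ.λ.0)
  →3  λ.λ.0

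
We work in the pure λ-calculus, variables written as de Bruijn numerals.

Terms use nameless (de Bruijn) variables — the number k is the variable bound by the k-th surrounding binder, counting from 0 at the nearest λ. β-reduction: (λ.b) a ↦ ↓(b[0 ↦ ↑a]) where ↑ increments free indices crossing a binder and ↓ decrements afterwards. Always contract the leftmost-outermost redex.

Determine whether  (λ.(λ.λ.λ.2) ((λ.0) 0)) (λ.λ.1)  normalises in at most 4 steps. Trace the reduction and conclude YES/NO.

  start: (λ.(λ.λ.λ.2) ((λ.0) 0)) (λ.λ.1)
  [1] (λ.λ.λ.2) ((λ.0) (λ.λ.1))
  [2] λ.λ.(λ.0) (λ.λ.1)
  [3] λ.λ.λ.λ.1

Answer: YES — reaches normal form λ.λ.λ.λ.1 in 3 ≤ 4 steps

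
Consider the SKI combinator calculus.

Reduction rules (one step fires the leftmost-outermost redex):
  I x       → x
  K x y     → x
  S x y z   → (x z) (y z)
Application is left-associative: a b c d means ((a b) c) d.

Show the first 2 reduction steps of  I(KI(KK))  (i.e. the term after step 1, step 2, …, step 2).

  start: I(KI(KK))
  →1  KI(KK)
  →2  I

Answer: after 2 steps: I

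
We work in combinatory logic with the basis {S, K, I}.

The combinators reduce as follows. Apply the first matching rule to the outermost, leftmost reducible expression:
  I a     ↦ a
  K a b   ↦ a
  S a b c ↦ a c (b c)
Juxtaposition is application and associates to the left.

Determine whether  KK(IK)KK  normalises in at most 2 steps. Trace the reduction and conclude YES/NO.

Answer: YES — reaches normal form K in 2 ≤ 2 steps

Reduction:
  start: KK(IK)KK
  →1  KKK
  →2  K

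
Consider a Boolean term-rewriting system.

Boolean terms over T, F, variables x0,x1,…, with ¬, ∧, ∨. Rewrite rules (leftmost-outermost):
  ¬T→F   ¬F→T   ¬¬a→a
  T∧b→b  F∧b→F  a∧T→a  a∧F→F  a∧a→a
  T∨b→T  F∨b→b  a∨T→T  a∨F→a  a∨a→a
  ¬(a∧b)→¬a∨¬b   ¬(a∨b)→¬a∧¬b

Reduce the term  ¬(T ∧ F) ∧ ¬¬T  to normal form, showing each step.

Answer: normal form = T  (in 6 steps)

Working:
  start: ¬(T ∧ F) ∧ ¬¬T
  step 1: (¬T ∨ ¬F) ∧ ¬¬T
  step 2: (F ∨ ¬F) ∧ ¬¬T
  step 3: ¬F ∧ ¬¬T
  step 4: T ∧ ¬¬T
  step 5: ¬¬T
  step 6: T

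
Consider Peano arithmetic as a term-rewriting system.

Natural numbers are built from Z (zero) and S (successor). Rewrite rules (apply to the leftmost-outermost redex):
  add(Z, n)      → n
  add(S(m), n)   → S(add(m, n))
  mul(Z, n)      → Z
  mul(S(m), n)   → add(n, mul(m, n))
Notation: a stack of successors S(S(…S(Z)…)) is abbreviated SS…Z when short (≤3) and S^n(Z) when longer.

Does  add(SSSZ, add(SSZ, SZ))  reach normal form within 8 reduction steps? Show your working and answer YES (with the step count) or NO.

  start: add(SSSZ, add(SSZ, SZ))
  step 1: S(add(SSZ, add(SSZ, SZ)))
  step 2: S(S(add(SZ, add(SSZ, SZ))))
  step 3: S(S(S(add(Z, add(SSZ, SZ)))))
  step 4: S(S(S(add(SSZ, SZ))))
  step 5: S(S(S(S(add(SZ, SZ)))))
  step 6: S(S(S(S(S(add(Z, SZ))))))
  step 7: S^6(Z)

Answer: YES — reaches normal form S^6(Z) in 7 ≤ 8 steps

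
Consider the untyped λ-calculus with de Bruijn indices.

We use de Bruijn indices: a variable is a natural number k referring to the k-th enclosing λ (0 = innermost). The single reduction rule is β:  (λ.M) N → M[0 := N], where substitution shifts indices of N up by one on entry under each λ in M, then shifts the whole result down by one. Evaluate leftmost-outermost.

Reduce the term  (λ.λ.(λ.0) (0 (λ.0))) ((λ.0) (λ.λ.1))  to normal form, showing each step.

  start: (λ.λ.(λ.0) (0 (λ.0))) ((λ.0) (λ.λ.1))
  [1] λ.(λ.0) (0 (λ.0))
  [2] λ.0 (λ.0)

Answer: normal form = λ.0 (λ.0)  (in 2 steps)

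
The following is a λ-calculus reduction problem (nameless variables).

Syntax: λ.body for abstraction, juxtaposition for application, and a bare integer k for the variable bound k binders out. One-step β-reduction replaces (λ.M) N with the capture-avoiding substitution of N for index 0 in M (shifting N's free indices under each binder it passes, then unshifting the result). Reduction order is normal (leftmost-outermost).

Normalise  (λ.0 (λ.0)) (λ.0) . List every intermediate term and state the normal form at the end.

  start: (λ.0 (λ.0)) (λ.0)
  →1  (λ.0) (λ.0)
  →2  λ.0

Answer: normal form = λ.0  (in 2 steps)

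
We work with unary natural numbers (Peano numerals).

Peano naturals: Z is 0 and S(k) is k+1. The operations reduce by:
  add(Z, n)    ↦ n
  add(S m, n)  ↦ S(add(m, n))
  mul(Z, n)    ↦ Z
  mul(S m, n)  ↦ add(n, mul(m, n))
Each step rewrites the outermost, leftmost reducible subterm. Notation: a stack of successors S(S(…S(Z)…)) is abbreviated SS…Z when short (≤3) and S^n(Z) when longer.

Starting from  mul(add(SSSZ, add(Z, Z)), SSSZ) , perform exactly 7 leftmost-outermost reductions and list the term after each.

Answer: after 7 steps: S(S(S(mul(S(add(SZ, add(Z, Z))), SSSZ))))

Working:
  start: mul(add(SSSZ, add(Z, Z)), SSSZ)
  →1  mul(S(add(SSZ, add(Z, Z))), SSSZ)
  →2  add(SSSZ, mul(add(SSZ, add(Z, Z)), SSSZ))
  →3  S(add(SSZ, mul(add(SSZ, add(Z, Z)), SSSZ)))
  →4  S(S(add(SZ, mul(add(SSZ, add(Z, Z)), SSSZ))))
  →5  S(S(S(add(Z, mul(add(SSZ, add(Z, Z)), SSSZ)))))
  →6  S(S(S(mul(add(SSZ, add(Z, Z)), SSSZ))))
  →7  S(S(S(mul(S(add(SZ, add(Z, Z))), SSSZ))))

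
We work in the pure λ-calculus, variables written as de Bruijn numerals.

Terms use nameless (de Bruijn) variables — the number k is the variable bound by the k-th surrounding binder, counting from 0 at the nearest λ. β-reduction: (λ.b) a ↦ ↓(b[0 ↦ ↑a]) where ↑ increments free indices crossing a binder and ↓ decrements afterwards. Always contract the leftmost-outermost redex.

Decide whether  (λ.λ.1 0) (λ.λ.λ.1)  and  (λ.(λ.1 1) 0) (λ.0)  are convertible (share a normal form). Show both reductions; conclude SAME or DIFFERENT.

Term A:
  start: (λ.λ.1 0) (λ.λ.λ.1)
  →1  λ.(λ.λ.λ.1) 0
  →2  λ.λ.λ.1

Term B:
  start: (λ.(λ.1 1) 0) (λ.0)
  →1  (λ.(λ.0) (λ.0)) (λ.0)
  →2  (λ.0) (λ.0)
  →3  λ.0

Answer: DIFFERENT — A ⇓ λ.λ.λ.1, B ⇓ λ.0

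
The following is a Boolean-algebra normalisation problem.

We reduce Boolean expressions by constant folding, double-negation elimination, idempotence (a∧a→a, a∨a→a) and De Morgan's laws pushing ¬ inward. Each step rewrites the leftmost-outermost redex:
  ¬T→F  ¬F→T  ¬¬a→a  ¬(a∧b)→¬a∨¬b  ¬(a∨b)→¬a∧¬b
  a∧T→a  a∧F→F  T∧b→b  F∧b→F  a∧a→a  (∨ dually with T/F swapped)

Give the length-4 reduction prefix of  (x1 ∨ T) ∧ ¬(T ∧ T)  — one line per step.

  start: (x1 ∨ T) ∧ ¬(T ∧ T)
  →1  T ∧ ¬(T ∧ T)
  →2  ¬(T ∧ T)
  →3  ¬T ∨ ¬T
  →4  ¬T

Answer: after 4 steps: ¬T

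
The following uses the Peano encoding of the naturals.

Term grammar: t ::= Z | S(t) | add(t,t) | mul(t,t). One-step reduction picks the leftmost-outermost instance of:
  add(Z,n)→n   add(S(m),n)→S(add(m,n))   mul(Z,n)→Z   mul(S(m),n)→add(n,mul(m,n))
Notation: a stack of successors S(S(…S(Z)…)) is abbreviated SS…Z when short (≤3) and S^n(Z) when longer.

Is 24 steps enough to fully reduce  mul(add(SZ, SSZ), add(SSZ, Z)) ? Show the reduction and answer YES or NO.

  start: mul(add(SZ, SSZ), add(SSZ, Z))
  [1] mul(S(add(Z, SSZ)), add(SSZ, Z))
  [2] add(add(SSZ, Z), mul(add(Z, SSZ), add(SSZ, Z)))
  [3] add(S(add(SZ, Z)), mul(add(Z, SSZ), add(SSZ, Z)))
  [4] S(add(add(SZ, Z), mul(add(Z, SSZ), add(SSZ, Z))))
  [5] S(add(S(add(Z, Z)), mul(add(Z, SSZ), add(SSZ, Z))))
  [6] S(S(add(add(Z, Z), mul(add(Z, SSZ), add(SSZ, Z)))))
  [7] S(S(add(Z, mul(add(Z, SSZ), add(SSZ, Z)))))
  [8] S(S(mul(add(Z, SSZ), add(SSZ, Z))))
  [9] S(S(mul(SSZ, add(SSZ, Z))))
  [10] S(S(add(add(SSZ, Z), mul(SZ, add(SSZ, Z)))))
  [11] S(S(add(S(add(SZ, Z)), mul(SZ, add(SSZ, Z)))))
  [12] S(S(S(add(add(SZ, Z), mul(SZ, add(SSZ, Z))))))
  [13] S(S(S(add(S(add(Z, Z)), mul(SZ, add(SSZ, Z))))))
  [14] S(S(S(S(add(add(Z, Z), mul(SZ, add(SSZ, Z)))))))
  [15] S(S(S(S(add(Z, mul(SZ, add(SSZ, Z)))))))
  [16] S(S(S(S(mul(SZ, add(SSZ, Z))))))
  [17] S(S(S(S(add(add(SSZ, Z), mul(Z, add(SSZ, Z)))))))
  [18] S(S(S(S(add(S(add(SZ, Z)), mul(Z, add(SSZ, Z)))))))
  [19] S(S(S(S(S(add(add(SZ, Z), mul(Z, add(SSZ, Z))))))))
  [20] S(S(S(S(S(add(S(add(Z, Z)), mul(Z, add(SSZ, Z))))))))
  [21] S(S(S(S(S(S(add(add(Z, Z), mul(Z, add(SSZ, Z)))))))))
  [22] S(S(S(S(S(S(add(Z, mul(Z, add(SSZ, Z)))))))))
  [23] S(S(S(S(S(S(mul(Z, add(SSZ, Z))))))))
  [24] S^6(Z)

Answer: YES — reaches normal form S^6(Z) in 24 ≤ 24 steps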